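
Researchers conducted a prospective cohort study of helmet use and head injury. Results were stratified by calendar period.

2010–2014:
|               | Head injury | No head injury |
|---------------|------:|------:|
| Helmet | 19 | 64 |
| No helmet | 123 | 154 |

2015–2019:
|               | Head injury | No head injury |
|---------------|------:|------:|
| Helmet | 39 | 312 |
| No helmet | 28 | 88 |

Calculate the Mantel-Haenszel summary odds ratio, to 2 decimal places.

0.38

OR_MH = Σ(aᵢdᵢ/nᵢ) / Σ(bᵢcᵢ/nᵢ), where nᵢ is the stratum total.
Stratum 1 (2010–2014): n = 360; a·d/n = 19·154/360 = 8.1278; b·c/n = 64·123/360 = 21.8667
Stratum 2 (2015–2019): n = 467; a·d/n = 39·88/467 = 7.3490; b·c/n = 312·28/467 = 18.7066
OR_MH = (8.1278 + 7.3490) / (21.8667 + 18.7066) = 15.4768 / 40.5733 = 0.38145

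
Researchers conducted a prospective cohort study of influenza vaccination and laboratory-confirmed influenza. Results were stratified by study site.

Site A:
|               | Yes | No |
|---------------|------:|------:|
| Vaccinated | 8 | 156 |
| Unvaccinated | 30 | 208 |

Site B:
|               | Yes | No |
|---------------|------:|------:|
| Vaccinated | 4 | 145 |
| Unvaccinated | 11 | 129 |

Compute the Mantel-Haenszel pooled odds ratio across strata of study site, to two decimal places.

OR_MH = Σ(aᵢdᵢ/nᵢ) / Σ(bᵢcᵢ/nᵢ), where nᵢ is the stratum total.
Stratum 1 (Site A): n = 402; a·d/n = 8·208/402 = 4.1393; b·c/n = 156·30/402 = 11.6418
Stratum 2 (Site B): n = 289; a·d/n = 4·129/289 = 1.7855; b·c/n = 145·11/289 = 5.5190
OR_MH = (4.1393 + 1.7855) / (11.6418 + 5.5190) = 5.9248 / 17.1608 = 0.34525

0.35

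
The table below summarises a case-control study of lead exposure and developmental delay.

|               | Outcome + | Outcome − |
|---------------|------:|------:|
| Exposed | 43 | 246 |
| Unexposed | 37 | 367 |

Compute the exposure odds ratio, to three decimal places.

1.734

Cells: a = 43, b = 246, c = 37, d = 367.
OR = (a·d)/(b·c) = (43 × 367) / (246 × 37) = 15781 / 9102 = 1.73379
The odds of developmental delay are about 1.73 times as high in the exposed group.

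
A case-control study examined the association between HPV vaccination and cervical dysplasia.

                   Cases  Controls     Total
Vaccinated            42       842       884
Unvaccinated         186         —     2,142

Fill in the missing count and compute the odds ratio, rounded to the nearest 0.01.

The missing cell is in the unexposed row: 2142 − 186 = 1956.
So a = 42, b = 842, c = 186, d = 1956.
OR = (a·d)/(b·c) = (42 × 1956) / (842 × 186) = 82152 / 156612 = 0.52456

0.52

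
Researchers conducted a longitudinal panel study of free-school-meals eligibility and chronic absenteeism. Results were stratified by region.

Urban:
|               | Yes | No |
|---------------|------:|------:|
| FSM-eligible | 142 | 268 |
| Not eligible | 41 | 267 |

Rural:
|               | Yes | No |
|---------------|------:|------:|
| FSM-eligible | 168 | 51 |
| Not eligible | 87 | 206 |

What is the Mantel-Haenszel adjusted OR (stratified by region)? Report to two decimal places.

OR_MH = Σ(aᵢdᵢ/nᵢ) / Σ(bᵢcᵢ/nᵢ), where nᵢ is the stratum total.
Stratum 1 (Urban): n = 718; a·d/n = 142·267/718 = 52.8050; b·c/n = 268·41/718 = 15.3036
Stratum 2 (Rural): n = 512; a·d/n = 168·206/512 = 67.5938; b·c/n = 51·87/512 = 8.6660
OR_MH = (52.8050 + 67.5938) / (15.3036 + 8.6660) = 120.3988 / 23.9696 = 5.02297

5.02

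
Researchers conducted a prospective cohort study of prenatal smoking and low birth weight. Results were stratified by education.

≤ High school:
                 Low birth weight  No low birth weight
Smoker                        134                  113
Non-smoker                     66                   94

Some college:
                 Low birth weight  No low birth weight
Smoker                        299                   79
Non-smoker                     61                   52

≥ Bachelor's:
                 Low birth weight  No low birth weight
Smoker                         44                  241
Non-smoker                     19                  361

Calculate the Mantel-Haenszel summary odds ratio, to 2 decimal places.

OR_MH = Σ(aᵢdᵢ/nᵢ) / Σ(bᵢcᵢ/nᵢ), where nᵢ is the stratum total.
Stratum 1 (≤ High school): n = 407; a·d/n = 134·94/407 = 30.9484; b·c/n = 113·66/407 = 18.3243
Stratum 2 (Some college): n = 491; a·d/n = 299·52/491 = 31.6660; b·c/n = 79·61/491 = 9.8147
Stratum 3 (≥ Bachelor's): n = 665; a·d/n = 44·361/665 = 23.8857; b·c/n = 241·19/665 = 6.8857
OR_MH = (30.9484 + 31.6660 + 23.8857) / (18.3243 + 9.8147 + 6.8857) = 86.5001 / 35.0247 = 2.46969

2.47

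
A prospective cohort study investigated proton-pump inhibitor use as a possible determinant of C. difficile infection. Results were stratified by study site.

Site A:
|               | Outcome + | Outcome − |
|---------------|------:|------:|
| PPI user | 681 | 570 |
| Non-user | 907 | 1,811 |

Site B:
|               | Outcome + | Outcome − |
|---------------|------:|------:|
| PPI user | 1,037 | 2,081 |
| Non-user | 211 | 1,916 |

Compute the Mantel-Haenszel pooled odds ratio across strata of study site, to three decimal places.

OR_MH = Σ(aᵢdᵢ/nᵢ) / Σ(bᵢcᵢ/nᵢ), where nᵢ is the stratum total.
Stratum 1 (Site A): n = 3969; a·d/n = 681·1811/3969 = 310.7309; b·c/n = 570·907/3969 = 130.2570
Stratum 2 (Site B): n = 5245; a·d/n = 1037·1916/5245 = 378.8164; b·c/n = 2081·211/5245 = 83.7161
OR_MH = (310.7309 + 378.8164) / (130.2570 + 83.7161) = 689.5473 / 213.9731 = 3.22259

3.223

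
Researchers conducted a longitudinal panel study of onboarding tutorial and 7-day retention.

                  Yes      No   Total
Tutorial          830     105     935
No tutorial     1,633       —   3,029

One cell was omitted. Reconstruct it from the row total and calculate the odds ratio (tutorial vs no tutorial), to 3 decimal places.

The missing cell is in the unexposed row: 3029 − 1633 = 1396.
So a = 830, b = 105, c = 1633, d = 1396.
OR = (a·d)/(b·c) = (830 × 1396) / (105 × 1633) = 1158680 / 171465 = 6.75753

6.758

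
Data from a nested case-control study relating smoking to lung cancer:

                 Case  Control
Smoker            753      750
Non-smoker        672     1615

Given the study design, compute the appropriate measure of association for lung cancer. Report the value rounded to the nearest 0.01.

2.41

Cells: a = 753, b = 750, c = 672, d = 1615.
This is a nested case-control study: participants were sampled on outcome status, so risks in the source population cannot be estimated directly — relative risk is not valid here. The odds ratio is the appropriate measure.
OR = (a·d)/(b·c) = (753 × 1615) / (750 × 672) = 1216095 / 504000 = 2.41289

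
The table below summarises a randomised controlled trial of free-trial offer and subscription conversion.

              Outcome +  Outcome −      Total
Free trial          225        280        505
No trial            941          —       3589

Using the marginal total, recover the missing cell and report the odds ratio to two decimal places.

The missing cell is in the unexposed row: 3589 − 941 = 2648.
So a = 225, b = 280, c = 941, d = 2648.
OR = (a·d)/(b·c) = (225 × 2648) / (280 × 941) = 595800 / 263480 = 2.26127

2.26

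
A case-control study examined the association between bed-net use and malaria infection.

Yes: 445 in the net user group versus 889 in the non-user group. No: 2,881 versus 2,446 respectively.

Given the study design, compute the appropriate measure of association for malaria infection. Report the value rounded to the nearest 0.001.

0.425

From the description: a = 445, b = 2881, c = 889, d = 2446.
This is a case-control study: participants were sampled on outcome status, so risks in the source population cannot be estimated directly — relative risk is not valid here. The odds ratio is the appropriate measure.
OR = (a·d)/(b·c) = (445 × 2446) / (2881 × 889) = 1088470 / 2561209 = 0.42498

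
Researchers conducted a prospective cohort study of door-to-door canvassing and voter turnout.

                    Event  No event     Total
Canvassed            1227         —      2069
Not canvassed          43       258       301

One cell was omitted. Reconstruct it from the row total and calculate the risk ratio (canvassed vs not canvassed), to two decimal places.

4.15

The missing cell is in the exposed row: 2069 − 1227 = 842.
So a = 1227, b = 842, c = 43, d = 258.
RR = [a/(a+b)] / [c/(c+d)] = (1227/2069) / (43/301) = 0.59304/0.14286 = 4.15128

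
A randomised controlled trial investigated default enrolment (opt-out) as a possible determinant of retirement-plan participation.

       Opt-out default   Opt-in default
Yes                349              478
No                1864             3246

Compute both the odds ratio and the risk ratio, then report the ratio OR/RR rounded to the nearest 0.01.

1.03

Reading the table with exposure as columns: a = 349 (Opt-out default, case), b = 1864 (Opt-out default, non-case), c = 478 (Opt-in default, case), d = 3246.
OR = (349·3246)/(1864·478) = 1132854/890992 = 1.27145
Risk in exposed = 349/2213 = 0.15770; risk in unexposed = 478/3724 = 0.12836; RR = 1.22864
OR/RR = 1.27145 / 1.22864 = 1.03484
The outcome is not rare, so the OR lies further from 1 than the RR.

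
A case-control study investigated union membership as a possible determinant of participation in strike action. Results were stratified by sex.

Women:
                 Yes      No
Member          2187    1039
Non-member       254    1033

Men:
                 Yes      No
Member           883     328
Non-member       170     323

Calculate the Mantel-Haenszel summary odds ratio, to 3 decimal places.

OR_MH = Σ(aᵢdᵢ/nᵢ) / Σ(bᵢcᵢ/nᵢ), where nᵢ is the stratum total.
Stratum 1 (Women): n = 4513; a·d/n = 2187·1033/4513 = 500.5918; b·c/n = 1039·254/4513 = 58.4768
Stratum 2 (Men): n = 1704; a·d/n = 883·323/1704 = 167.3762; b·c/n = 328·170/1704 = 32.7230
OR_MH = (500.5918 + 167.3762) / (58.4768 + 32.7230) = 667.9680 / 91.1998 = 7.32422

7.324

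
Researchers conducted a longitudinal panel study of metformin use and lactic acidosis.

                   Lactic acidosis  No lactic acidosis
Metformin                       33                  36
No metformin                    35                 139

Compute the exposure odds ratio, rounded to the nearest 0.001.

Cells: a = 33, b = 36, c = 35, d = 139.
OR = (a·d)/(b·c) = (33 × 139) / (36 × 35) = 4587 / 1260 = 3.64048
The odds of lactic acidosis are about 3.64 times as high in the metformin group.

3.640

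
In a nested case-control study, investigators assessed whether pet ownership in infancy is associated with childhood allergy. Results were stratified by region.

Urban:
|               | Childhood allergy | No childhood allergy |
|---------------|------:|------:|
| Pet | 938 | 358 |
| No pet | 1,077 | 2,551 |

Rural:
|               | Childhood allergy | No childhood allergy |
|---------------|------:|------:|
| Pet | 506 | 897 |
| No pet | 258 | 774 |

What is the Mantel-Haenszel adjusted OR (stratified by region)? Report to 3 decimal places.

3.731

OR_MH = Σ(aᵢdᵢ/nᵢ) / Σ(bᵢcᵢ/nᵢ), where nᵢ is the stratum total.
Stratum 1 (Urban): n = 4924; a·d/n = 938·2551/4924 = 485.9541; b·c/n = 358·1077/4924 = 78.3034
Stratum 2 (Rural): n = 2435; a·d/n = 506·774/2435 = 160.8394; b·c/n = 897·258/2435 = 95.0415
OR_MH = (485.9541 + 160.8394) / (78.3034 + 95.0415) = 646.7935 / 173.3449 = 3.73125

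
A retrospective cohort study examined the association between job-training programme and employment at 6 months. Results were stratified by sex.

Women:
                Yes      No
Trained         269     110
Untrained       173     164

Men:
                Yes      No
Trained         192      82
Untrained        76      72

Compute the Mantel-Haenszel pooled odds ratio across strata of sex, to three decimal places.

2.283

OR_MH = Σ(aᵢdᵢ/nᵢ) / Σ(bᵢcᵢ/nᵢ), where nᵢ is the stratum total.
Stratum 1 (Women): n = 716; a·d/n = 269·164/716 = 61.6145; b·c/n = 110·173/716 = 26.5782
Stratum 2 (Men): n = 422; a·d/n = 192·72/422 = 32.7583; b·c/n = 82·76/422 = 14.7678
OR_MH = (61.6145 + 32.7583) / (26.5782 + 14.7678) = 94.3728 / 41.3460 = 2.28251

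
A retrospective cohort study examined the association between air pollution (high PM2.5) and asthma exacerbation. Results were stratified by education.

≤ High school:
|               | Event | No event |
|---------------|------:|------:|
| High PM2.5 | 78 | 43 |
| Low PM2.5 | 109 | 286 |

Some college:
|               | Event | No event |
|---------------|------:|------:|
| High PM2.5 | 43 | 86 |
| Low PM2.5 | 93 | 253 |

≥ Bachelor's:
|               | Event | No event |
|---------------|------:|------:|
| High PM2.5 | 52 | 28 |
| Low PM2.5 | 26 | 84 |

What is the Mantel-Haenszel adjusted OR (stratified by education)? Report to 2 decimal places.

OR_MH = Σ(aᵢdᵢ/nᵢ) / Σ(bᵢcᵢ/nᵢ), where nᵢ is the stratum total.
Stratum 1 (≤ High school): n = 516; a·d/n = 78·286/516 = 43.2326; b·c/n = 43·109/516 = 9.0833
Stratum 2 (Some college): n = 475; a·d/n = 43·253/475 = 22.9032; b·c/n = 86·93/475 = 16.8379
Stratum 3 (≥ Bachelor's): n = 190; a·d/n = 52·84/190 = 22.9895; b·c/n = 28·26/190 = 3.8316
OR_MH = (43.2326 + 22.9032 + 22.9895) / (9.0833 + 16.8379 + 3.8316) = 89.1252 / 29.7528 = 2.99552

3.00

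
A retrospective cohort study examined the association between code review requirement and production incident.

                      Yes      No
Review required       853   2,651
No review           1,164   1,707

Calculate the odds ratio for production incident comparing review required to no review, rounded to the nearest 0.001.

Cells: a = 853, b = 2651, c = 1164, d = 1707.
OR = (a·d)/(b·c) = (853 × 1707) / (2651 × 1164) = 1456071 / 3085764 = 0.47187
Exposure is associated with lower odds of production incident (OR = 0.47 < 1).

0.472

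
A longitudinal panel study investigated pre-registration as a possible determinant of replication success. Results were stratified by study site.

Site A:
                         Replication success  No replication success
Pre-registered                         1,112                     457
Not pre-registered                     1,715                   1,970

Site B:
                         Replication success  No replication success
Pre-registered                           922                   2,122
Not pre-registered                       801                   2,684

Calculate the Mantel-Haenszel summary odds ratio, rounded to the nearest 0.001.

OR_MH = Σ(aᵢdᵢ/nᵢ) / Σ(bᵢcᵢ/nᵢ), where nᵢ is the stratum total.
Stratum 1 (Site A): n = 5254; a·d/n = 1112·1970/5254 = 416.9471; b·c/n = 457·1715/5254 = 149.1730
Stratum 2 (Site B): n = 6529; a·d/n = 922·2684/6529 = 379.0240; b·c/n = 2122·801/6529 = 260.3342
OR_MH = (416.9471 + 379.0240) / (149.1730 + 260.3342) = 795.9711 / 409.5072 = 1.94373

1.944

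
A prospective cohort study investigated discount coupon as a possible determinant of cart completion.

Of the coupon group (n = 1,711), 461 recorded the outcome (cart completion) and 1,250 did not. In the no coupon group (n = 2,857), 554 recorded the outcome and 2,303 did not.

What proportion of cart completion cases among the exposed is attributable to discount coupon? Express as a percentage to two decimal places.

28.03

From the description: a = 461, b = 1250, c = 554, d = 2303.
Risk in exposed = 461/1711 = 0.26943; risk in unexposed = 554/2857 = 0.19391.
RR = 0.26943/0.19391 = 1.38948
AR% = (RR − 1)/RR × 100 = (1.38948 − 1)/1.38948 × 100 = 28.0305%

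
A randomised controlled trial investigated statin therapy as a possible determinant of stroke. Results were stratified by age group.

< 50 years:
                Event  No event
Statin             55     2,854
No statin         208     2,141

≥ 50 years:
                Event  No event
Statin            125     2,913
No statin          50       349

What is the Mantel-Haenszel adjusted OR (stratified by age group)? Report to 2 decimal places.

0.23

OR_MH = Σ(aᵢdᵢ/nᵢ) / Σ(bᵢcᵢ/nᵢ), where nᵢ is the stratum total.
Stratum 1 (< 50 years): n = 5258; a·d/n = 55·2141/5258 = 22.3954; b·c/n = 2854·208/5258 = 112.9007
Stratum 2 (≥ 50 years): n = 3437; a·d/n = 125·349/3437 = 12.6928; b·c/n = 2913·50/3437 = 42.3771
OR_MH = (22.3954 + 12.6928) / (112.9007 + 42.3771) = 35.0882 / 155.2778 = 0.22597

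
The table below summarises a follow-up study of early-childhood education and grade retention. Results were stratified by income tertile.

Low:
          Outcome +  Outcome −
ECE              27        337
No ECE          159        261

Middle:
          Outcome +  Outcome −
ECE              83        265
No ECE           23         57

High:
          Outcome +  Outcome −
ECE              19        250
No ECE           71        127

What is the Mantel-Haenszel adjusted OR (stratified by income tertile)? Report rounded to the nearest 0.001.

0.209

OR_MH = Σ(aᵢdᵢ/nᵢ) / Σ(bᵢcᵢ/nᵢ), where nᵢ is the stratum total.
Stratum 1 (Low): n = 784; a·d/n = 27·261/784 = 8.9885; b·c/n = 337·159/784 = 68.3457
Stratum 2 (Middle): n = 428; a·d/n = 83·57/428 = 11.0537; b·c/n = 265·23/428 = 14.2407
Stratum 3 (High): n = 467; a·d/n = 19·127/467 = 5.1670; b·c/n = 250·71/467 = 38.0086
OR_MH = (8.9885 + 11.0537 + 5.1670) / (68.3457 + 14.2407 + 38.0086) = 25.2093 / 120.5949 = 0.20904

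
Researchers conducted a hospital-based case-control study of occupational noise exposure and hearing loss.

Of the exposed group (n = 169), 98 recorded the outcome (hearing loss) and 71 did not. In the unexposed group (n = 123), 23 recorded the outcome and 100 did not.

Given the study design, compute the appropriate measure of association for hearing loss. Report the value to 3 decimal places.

From the description: a = 98, b = 71, c = 23, d = 100.
This is a hospital-based case-control study: participants were sampled on outcome status, so risks in the source population cannot be estimated directly — relative risk is not valid here. The odds ratio is the appropriate measure.
OR = (a·d)/(b·c) = (98 × 100) / (71 × 23) = 9800 / 1633 = 6.00122

6.001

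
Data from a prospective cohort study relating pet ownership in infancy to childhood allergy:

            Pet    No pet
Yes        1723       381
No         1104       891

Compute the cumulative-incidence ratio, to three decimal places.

Reading the table with exposure as columns: a = 1723 (Pet, case), b = 1104 (Pet, non-case), c = 381 (No pet, case), d = 891.
Risk in exposed = 1723/2827 = 0.60948; risk in unexposed = 381/1272 = 0.29953.
RR = 0.60948 / 0.29953 = 2.03480
The risk among the exposed is 2.03 times that among the unexposed.

2.035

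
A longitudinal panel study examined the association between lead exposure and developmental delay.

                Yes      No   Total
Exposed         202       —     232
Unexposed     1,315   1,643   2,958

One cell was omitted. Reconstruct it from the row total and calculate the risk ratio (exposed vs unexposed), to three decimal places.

The missing cell is in the exposed row: 232 − 202 = 30.
So a = 202, b = 30, c = 1315, d = 1643.
RR = [a/(a+b)] / [c/(c+d)] = (202/232) / (1315/2958) = 0.87069/0.44456 = 1.95856

1.959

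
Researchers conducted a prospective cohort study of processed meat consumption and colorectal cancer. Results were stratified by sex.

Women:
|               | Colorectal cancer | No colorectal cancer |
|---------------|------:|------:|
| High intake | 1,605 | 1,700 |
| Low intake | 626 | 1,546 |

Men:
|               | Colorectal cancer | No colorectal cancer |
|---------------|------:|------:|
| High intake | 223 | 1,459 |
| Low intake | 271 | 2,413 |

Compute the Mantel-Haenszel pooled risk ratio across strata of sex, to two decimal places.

1.60

RR_MH = Σ(aᵢ·n₀ᵢ/nᵢ) / Σ(cᵢ·n₁ᵢ/nᵢ), with n₁ᵢ = aᵢ+bᵢ (exposed), n₀ᵢ = cᵢ+dᵢ (unexposed), nᵢ = n₁ᵢ+n₀ᵢ.
Stratum 1 (Women): n₁ = 3305, n₀ = 2172, n = 5477; a·n₀/n = 1605·2172/5477 = 636.4908; c·n₁/n = 626·3305/5477 = 377.7488
Stratum 2 (Men): n₁ = 1682, n₀ = 2684, n = 4366; a·n₀/n = 223·2684/4366 = 137.0893; c·n₁/n = 271·1682/4366 = 104.4027
RR_MH = (636.4908 + 137.0893) / (377.7488 + 104.4027) = 773.5801 / 482.1514 = 1.60443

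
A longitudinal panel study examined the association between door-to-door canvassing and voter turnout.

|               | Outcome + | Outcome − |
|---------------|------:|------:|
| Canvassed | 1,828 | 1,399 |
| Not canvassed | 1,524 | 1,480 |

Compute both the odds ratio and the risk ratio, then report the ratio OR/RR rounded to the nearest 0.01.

1.14

Cells: a = 1828, b = 1399, c = 1524, d = 1480.
OR = (1828·1480)/(1399·1524) = 2705440/2132076 = 1.26892
Risk in exposed = 1828/3227 = 0.56647; risk in unexposed = 1524/3004 = 0.50732; RR = 1.11659
OR/RR = 1.26892 / 1.11659 = 1.13643
The outcome is not rare, so the OR lies further from 1 than the RR.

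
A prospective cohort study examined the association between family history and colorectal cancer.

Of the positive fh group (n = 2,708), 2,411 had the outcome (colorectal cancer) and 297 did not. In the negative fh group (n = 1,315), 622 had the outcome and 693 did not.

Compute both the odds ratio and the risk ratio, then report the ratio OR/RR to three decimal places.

4.805

From the description: a = 2411, b = 297, c = 622, d = 693.
OR = (2411·693)/(297·622) = 1670823/184734 = 9.04448
Risk in exposed = 2411/2708 = 0.89032; risk in unexposed = 622/1315 = 0.47300; RR = 1.88228
OR/RR = 9.04448 / 1.88228 = 4.80507
The outcome is not rare, so the OR lies further from 1 than the RR.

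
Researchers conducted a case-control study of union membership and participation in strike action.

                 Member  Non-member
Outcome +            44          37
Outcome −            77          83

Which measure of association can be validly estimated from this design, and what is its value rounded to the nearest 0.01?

1.28

Reading the table with exposure as columns: a = 44 (Member, case), b = 77 (Member, non-case), c = 37 (Non-member, case), d = 83.
This is a case-control study: participants were sampled on outcome status, so risks in the source population cannot be estimated directly — relative risk is not valid here. The odds ratio is the appropriate measure.
OR = (a·d)/(b·c) = (44 × 83) / (77 × 37) = 3652 / 2849 = 1.28185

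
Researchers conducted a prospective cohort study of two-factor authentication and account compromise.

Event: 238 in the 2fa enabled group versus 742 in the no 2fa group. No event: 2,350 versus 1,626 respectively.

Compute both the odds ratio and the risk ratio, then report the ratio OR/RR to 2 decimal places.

0.76

From the description: a = 238, b = 2350, c = 742, d = 1626.
OR = (238·1626)/(2350·742) = 386988/1743700 = 0.22193
Risk in exposed = 238/2588 = 0.09196; risk in unexposed = 742/2368 = 0.31334; RR = 0.29349
OR/RR = 0.22193 / 0.29349 = 0.75620
The outcome is not rare, so the OR lies further from 1 than the RR.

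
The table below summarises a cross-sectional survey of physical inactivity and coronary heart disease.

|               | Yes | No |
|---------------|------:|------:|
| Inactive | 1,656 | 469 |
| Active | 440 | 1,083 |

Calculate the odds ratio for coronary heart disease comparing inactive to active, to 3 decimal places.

8.691

Cells: a = 1656, b = 469, c = 440, d = 1083.
OR = (a·d)/(b·c) = (1656 × 1083) / (469 × 440) = 1793448 / 206360 = 8.69087
The odds of coronary heart disease are about 8.69 times as high in the inactive group.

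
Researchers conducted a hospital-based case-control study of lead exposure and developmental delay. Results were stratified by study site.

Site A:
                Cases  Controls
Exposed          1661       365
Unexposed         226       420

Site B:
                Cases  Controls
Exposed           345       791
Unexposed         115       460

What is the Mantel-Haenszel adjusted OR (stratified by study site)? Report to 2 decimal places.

OR_MH = Σ(aᵢdᵢ/nᵢ) / Σ(bᵢcᵢ/nᵢ), where nᵢ is the stratum total.
Stratum 1 (Site A): n = 2672; a·d/n = 1661·420/2672 = 261.0853; b·c/n = 365·226/2672 = 30.8720
Stratum 2 (Site B): n = 1711; a·d/n = 345·460/1711 = 92.7528; b·c/n = 791·115/1711 = 53.1648
OR_MH = (261.0853 + 92.7528) / (30.8720 + 53.1648) = 353.8381 / 84.0368 = 4.21051

4.21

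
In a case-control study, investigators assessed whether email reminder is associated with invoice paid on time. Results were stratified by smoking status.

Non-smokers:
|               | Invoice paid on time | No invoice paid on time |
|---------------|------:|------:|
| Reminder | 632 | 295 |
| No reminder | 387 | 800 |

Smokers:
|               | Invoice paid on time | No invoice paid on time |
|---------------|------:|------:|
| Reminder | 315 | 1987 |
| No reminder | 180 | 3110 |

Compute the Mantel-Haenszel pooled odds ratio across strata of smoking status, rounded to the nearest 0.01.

OR_MH = Σ(aᵢdᵢ/nᵢ) / Σ(bᵢcᵢ/nᵢ), where nᵢ is the stratum total.
Stratum 1 (Non-smokers): n = 2114; a·d/n = 632·800/2114 = 239.1675; b·c/n = 295·387/2114 = 54.0043
Stratum 2 (Smokers): n = 5592; a·d/n = 315·3110/5592 = 175.1878; b·c/n = 1987·180/5592 = 63.9592
OR_MH = (239.1675 + 175.1878) / (54.0043 + 63.9592) = 414.3552 / 117.9635 = 3.51257

3.51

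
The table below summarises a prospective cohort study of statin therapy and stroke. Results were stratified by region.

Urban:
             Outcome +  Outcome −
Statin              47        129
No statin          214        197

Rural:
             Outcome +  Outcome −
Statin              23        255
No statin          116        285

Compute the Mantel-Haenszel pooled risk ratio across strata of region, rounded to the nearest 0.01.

RR_MH = Σ(aᵢ·n₀ᵢ/nᵢ) / Σ(cᵢ·n₁ᵢ/nᵢ), with n₁ᵢ = aᵢ+bᵢ (exposed), n₀ᵢ = cᵢ+dᵢ (unexposed), nᵢ = n₁ᵢ+n₀ᵢ.
Stratum 1 (Urban): n₁ = 176, n₀ = 411, n = 587; a·n₀/n = 47·411/587 = 32.9080; c·n₁/n = 214·176/587 = 64.1635
Stratum 2 (Rural): n₁ = 278, n₀ = 401, n = 679; a·n₀/n = 23·401/679 = 13.5832; c·n₁/n = 116·278/679 = 47.4934
RR_MH = (32.9080 + 13.5832) / (64.1635 + 47.4934) = 46.4912 / 111.6569 = 0.41638

0.42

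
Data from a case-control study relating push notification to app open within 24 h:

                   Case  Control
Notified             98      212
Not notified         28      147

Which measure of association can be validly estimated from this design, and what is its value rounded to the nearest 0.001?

Cells: a = 98, b = 212, c = 28, d = 147.
This is a case-control study: participants were sampled on outcome status, so risks in the source population cannot be estimated directly — relative risk is not valid here. The odds ratio is the appropriate measure.
OR = (a·d)/(b·c) = (98 × 147) / (212 × 28) = 14406 / 5936 = 2.42689

2.427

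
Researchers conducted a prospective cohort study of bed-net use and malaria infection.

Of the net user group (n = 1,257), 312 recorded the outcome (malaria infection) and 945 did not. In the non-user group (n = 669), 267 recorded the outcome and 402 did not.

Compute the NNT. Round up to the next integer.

7

Risk in treated group = 312/1257 = 0.24821; risk in control = 267/669 = 0.39910.
Absolute risk reduction = 0.39910 − 0.24821 = 0.15089
NNT = 1 / ARR = 1 / 0.15089 = 6.627 → round up → 7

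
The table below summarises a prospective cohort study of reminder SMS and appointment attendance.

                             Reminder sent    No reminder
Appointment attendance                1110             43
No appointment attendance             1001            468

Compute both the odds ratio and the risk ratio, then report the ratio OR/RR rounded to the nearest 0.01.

Reading the table with exposure as columns: a = 1110 (Reminder sent, case), b = 1001 (Reminder sent, non-case), c = 43 (No reminder, case), d = 468.
OR = (1110·468)/(1001·43) = 519480/43043 = 12.06886
Risk in exposed = 1110/2111 = 0.52582; risk in unexposed = 43/511 = 0.08415; RR = 6.24866
OR/RR = 12.06886 / 6.24866 = 1.93143
The outcome is not rare, so the OR lies further from 1 than the RR.

1.93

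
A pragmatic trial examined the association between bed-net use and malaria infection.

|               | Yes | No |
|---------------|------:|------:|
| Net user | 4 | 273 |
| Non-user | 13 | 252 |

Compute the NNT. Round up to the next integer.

29

Risk in treated group = 4/277 = 0.01444; risk in control = 13/265 = 0.04906.
Absolute risk reduction = 0.04906 − 0.01444 = 0.03462
NNT = 1 / ARR = 1 / 0.03462 = 28.888 → round up → 29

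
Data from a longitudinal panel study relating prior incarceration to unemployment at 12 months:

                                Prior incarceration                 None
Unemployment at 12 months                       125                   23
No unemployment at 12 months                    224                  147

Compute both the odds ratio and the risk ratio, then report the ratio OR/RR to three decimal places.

Reading the table with exposure as columns: a = 125 (Prior incarceration, case), b = 224 (Prior incarceration, non-case), c = 23 (None, case), d = 147.
OR = (125·147)/(224·23) = 18375/5152 = 3.56658
Risk in exposed = 125/349 = 0.35817; risk in unexposed = 23/170 = 0.13529; RR = 2.64732
OR/RR = 3.56658 / 2.64732 = 1.34724
The outcome is not rare, so the OR lies further from 1 than the RR.

1.347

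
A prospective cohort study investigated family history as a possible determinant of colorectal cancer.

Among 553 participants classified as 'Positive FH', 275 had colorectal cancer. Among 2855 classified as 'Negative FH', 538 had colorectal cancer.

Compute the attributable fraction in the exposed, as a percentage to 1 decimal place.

62.1

From the description: a = 275, b = 278, c = 538, d = 2317.
Risk in exposed = 275/553 = 0.49729; risk in unexposed = 538/2855 = 0.18844.
RR = 0.49729/0.18844 = 2.63895
AR% = (RR − 1)/RR × 100 = (2.63895 − 1)/2.63895 × 100 = 62.1062%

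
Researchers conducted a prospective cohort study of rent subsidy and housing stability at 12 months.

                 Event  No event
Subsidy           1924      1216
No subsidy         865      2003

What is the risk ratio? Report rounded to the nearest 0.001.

Cells: a = 1924, b = 1216, c = 865, d = 2003.
Risk in exposed = 1924/3140 = 0.61274; risk in unexposed = 865/2868 = 0.30160.
RR = 0.61274 / 0.30160 = 2.03160
The risk among the exposed is 2.03 times that among the unexposed.

2.032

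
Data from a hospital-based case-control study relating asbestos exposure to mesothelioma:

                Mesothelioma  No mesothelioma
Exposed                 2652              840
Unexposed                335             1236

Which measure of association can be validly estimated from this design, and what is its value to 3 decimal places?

11.648

Cells: a = 2652, b = 840, c = 335, d = 1236.
This is a hospital-based case-control study: participants were sampled on outcome status, so risks in the source population cannot be estimated directly — relative risk is not valid here. The odds ratio is the appropriate measure.
OR = (a·d)/(b·c) = (2652 × 1236) / (840 × 335) = 3277872 / 281400 = 11.64844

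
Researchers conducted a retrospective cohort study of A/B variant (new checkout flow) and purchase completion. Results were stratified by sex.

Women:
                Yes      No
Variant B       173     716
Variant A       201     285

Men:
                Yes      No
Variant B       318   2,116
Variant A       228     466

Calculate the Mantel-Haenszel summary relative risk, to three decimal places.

RR_MH = Σ(aᵢ·n₀ᵢ/nᵢ) / Σ(cᵢ·n₁ᵢ/nᵢ), with n₁ᵢ = aᵢ+bᵢ (exposed), n₀ᵢ = cᵢ+dᵢ (unexposed), nᵢ = n₁ᵢ+n₀ᵢ.
Stratum 1 (Women): n₁ = 889, n₀ = 486, n = 1375; a·n₀/n = 173·486/1375 = 61.1476; c·n₁/n = 201·889/1375 = 129.9556
Stratum 2 (Men): n₁ = 2434, n₀ = 694, n = 3128; a·n₀/n = 318·694/3128 = 70.5537; c·n₁/n = 228·2434/3128 = 177.4143
RR_MH = (61.1476 + 70.5537) / (129.9556 + 177.4143) = 131.7013 / 307.3700 = 0.42848

0.428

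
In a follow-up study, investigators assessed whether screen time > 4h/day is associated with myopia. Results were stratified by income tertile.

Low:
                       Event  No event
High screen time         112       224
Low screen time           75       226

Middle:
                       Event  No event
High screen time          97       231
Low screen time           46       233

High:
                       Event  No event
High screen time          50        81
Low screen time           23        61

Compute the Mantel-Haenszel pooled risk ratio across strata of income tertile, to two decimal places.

1.49

RR_MH = Σ(aᵢ·n₀ᵢ/nᵢ) / Σ(cᵢ·n₁ᵢ/nᵢ), with n₁ᵢ = aᵢ+bᵢ (exposed), n₀ᵢ = cᵢ+dᵢ (unexposed), nᵢ = n₁ᵢ+n₀ᵢ.
Stratum 1 (Low): n₁ = 336, n₀ = 301, n = 637; a·n₀/n = 112·301/637 = 52.9231; c·n₁/n = 75·336/637 = 39.5604
Stratum 2 (Middle): n₁ = 328, n₀ = 279, n = 607; a·n₀/n = 97·279/607 = 44.5848; c·n₁/n = 46·328/607 = 24.8567
Stratum 3 (High): n₁ = 131, n₀ = 84, n = 215; a·n₀/n = 50·84/215 = 19.5349; c·n₁/n = 23·131/215 = 14.0140
RR_MH = (52.9231 + 44.5848 + 19.5349) / (39.5604 + 24.8567 + 14.0140) = 117.0428 / 78.4311 = 1.49230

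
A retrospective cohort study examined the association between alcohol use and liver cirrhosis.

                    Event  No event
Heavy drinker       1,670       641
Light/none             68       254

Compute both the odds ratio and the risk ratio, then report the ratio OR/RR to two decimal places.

2.84

Cells: a = 1670, b = 641, c = 68, d = 254.
OR = (1670·254)/(641·68) = 424180/43588 = 9.73158
Risk in exposed = 1670/2311 = 0.72263; risk in unexposed = 68/322 = 0.21118; RR = 3.42187
OR/RR = 9.73158 / 3.42187 = 2.84394
The outcome is not rare, so the OR lies further from 1 than the RR.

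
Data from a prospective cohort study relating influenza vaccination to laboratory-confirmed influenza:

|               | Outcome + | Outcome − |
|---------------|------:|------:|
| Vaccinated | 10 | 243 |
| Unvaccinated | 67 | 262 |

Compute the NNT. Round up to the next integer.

7

Risk in treated group = 10/253 = 0.03953; risk in control = 67/329 = 0.20365.
Absolute risk reduction = 0.20365 − 0.03953 = 0.16412
NNT = 1 / ARR = 1 / 0.16412 = 6.093 → round up → 7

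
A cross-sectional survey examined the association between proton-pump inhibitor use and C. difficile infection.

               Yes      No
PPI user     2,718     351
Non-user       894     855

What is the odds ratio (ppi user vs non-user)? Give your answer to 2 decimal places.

7.41

Cells: a = 2718, b = 351, c = 894, d = 855.
OR = (a·d)/(b·c) = (2718 × 855) / (351 × 894) = 2323890 / 313794 = 7.40578
The odds of C. difficile infection are about 7.41 times as high in the ppi user group.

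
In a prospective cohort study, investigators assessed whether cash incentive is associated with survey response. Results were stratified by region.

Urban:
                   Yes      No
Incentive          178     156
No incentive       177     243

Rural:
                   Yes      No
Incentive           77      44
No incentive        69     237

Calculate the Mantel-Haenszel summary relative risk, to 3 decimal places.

1.575

RR_MH = Σ(aᵢ·n₀ᵢ/nᵢ) / Σ(cᵢ·n₁ᵢ/nᵢ), with n₁ᵢ = aᵢ+bᵢ (exposed), n₀ᵢ = cᵢ+dᵢ (unexposed), nᵢ = n₁ᵢ+n₀ᵢ.
Stratum 1 (Urban): n₁ = 334, n₀ = 420, n = 754; a·n₀/n = 178·420/754 = 99.1512; c·n₁/n = 177·334/754 = 78.4058
Stratum 2 (Rural): n₁ = 121, n₀ = 306, n = 427; a·n₀/n = 77·306/427 = 55.1803; c·n₁/n = 69·121/427 = 19.5527
RR_MH = (99.1512 + 55.1803) / (78.4058 + 19.5527) = 154.3315 / 97.9585 = 1.57548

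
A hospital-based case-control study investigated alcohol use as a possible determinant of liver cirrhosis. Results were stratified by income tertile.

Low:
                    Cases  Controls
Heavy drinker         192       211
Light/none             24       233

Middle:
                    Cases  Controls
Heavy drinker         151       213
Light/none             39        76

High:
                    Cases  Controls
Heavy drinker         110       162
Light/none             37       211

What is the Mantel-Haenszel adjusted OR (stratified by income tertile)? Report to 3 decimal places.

OR_MH = Σ(aᵢdᵢ/nᵢ) / Σ(bᵢcᵢ/nᵢ), where nᵢ is the stratum total.
Stratum 1 (Low): n = 660; a·d/n = 192·233/660 = 67.7818; b·c/n = 211·24/660 = 7.6727
Stratum 2 (Middle): n = 479; a·d/n = 151·76/479 = 23.9582; b·c/n = 213·39/479 = 17.3424
Stratum 3 (High): n = 520; a·d/n = 110·211/520 = 44.6346; b·c/n = 162·37/520 = 11.5269
OR_MH = (67.7818 + 23.9582 + 44.6346) / (7.6727 + 17.3424 + 11.5269) = 136.3747 / 36.5420 = 3.73200

3.732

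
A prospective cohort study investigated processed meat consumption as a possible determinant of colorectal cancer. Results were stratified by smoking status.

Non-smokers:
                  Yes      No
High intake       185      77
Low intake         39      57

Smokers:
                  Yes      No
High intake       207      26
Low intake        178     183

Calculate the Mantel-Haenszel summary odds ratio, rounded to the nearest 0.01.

OR_MH = Σ(aᵢdᵢ/nᵢ) / Σ(bᵢcᵢ/nᵢ), where nᵢ is the stratum total.
Stratum 1 (Non-smokers): n = 358; a·d/n = 185·57/358 = 29.4553; b·c/n = 77·39/358 = 8.3883
Stratum 2 (Smokers): n = 594; a·d/n = 207·183/594 = 63.7727; b·c/n = 26·178/594 = 7.7912
OR_MH = (29.4553 + 63.7727) / (8.3883 + 7.7912) = 93.2280 / 16.1795 = 5.76210

5.76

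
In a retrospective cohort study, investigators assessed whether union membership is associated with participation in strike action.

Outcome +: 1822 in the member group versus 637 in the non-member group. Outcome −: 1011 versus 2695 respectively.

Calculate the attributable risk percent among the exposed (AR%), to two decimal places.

From the description: a = 1822, b = 1011, c = 637, d = 2695.
Risk in exposed = 1822/2833 = 0.64313; risk in unexposed = 637/3332 = 0.19118.
RR = 0.64313/0.19118 = 3.36409
AR% = (RR − 1)/RR × 100 = (3.36409 − 1)/3.36409 × 100 = 70.2743%

70.27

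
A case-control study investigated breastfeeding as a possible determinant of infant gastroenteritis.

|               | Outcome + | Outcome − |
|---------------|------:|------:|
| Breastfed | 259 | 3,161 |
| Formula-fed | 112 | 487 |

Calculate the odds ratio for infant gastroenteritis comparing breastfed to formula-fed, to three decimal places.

0.356

Cells: a = 259, b = 3161, c = 112, d = 487.
OR = (a·d)/(b·c) = (259 × 487) / (3161 × 112) = 126133 / 354032 = 0.35628
Exposure is associated with lower odds of infant gastroenteritis (OR = 0.36 < 1).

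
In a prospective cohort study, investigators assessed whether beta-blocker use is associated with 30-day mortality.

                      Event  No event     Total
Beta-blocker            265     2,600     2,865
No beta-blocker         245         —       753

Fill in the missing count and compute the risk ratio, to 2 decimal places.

0.28

The missing cell is in the unexposed row: 753 − 245 = 508.
So a = 265, b = 2600, c = 245, d = 508.
RR = [a/(a+b)] / [c/(c+d)] = (265/2865) / (245/753) = 0.09250/0.32537 = 0.28428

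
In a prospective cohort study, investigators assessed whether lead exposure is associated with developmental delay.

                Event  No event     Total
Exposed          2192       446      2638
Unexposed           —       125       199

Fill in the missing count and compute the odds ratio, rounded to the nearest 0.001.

The missing cell is in the unexposed row: 199 − 125 = 74.
So a = 2192, b = 446, c = 74, d = 125.
OR = (a·d)/(b·c) = (2192 × 125) / (446 × 74) = 274000 / 33004 = 8.30202

8.302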